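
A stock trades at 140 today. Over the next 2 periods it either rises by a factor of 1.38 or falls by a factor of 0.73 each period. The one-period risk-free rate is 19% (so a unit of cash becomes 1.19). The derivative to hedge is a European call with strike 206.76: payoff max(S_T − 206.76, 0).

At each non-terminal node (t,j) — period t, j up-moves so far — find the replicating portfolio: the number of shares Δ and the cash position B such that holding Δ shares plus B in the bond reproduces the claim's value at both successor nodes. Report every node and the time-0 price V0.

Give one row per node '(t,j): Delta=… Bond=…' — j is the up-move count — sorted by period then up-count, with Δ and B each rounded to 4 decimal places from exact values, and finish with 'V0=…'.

Under the risk-neutral measure, an up-move has probability p* = (R−d)/(u−d) = 0.7077 and values discount at R = 1.19.
At expiry t=2: V(2,0)=0.0000, V(2,1)=0.0000, V(2,2)=59.8560
(1,0): S=102.2000. Δ = (V_up−V_dn)/(S_up−S_dn) = (0.0000−0.0000)/(141.0360−74.6060) = 0.0000. V = [p*·0.0000 + (1−p*)·0.0000]/1.19 = 0.0000. B = V − Δ·S = 0.0000.
(1,1): S=193.2000. Δ = (V_up−V_dn)/(S_up−S_dn) = (59.8560−0.0000)/(266.6160−141.0360) = 0.4766. V = [p*·59.8560 + (1−p*)·0.0000]/1.19 = 35.5963. B = V − Δ·S = -56.4898.
(0,0): S=140.0000. Δ = (V_up−V_dn)/(S_up−S_dn) = (35.5963−0.0000)/(193.2000−102.2000) = 0.3912. V = [p*·35.5963 + (1−p*)·0.0000]/1.19 = 21.1691. B = V − Δ·S = -33.5945.
Check: Δ(0,0)·S0 + B(0,0) = 21.1691 = V0.

(0,0): Delta=0.3912 Bond=-33.5945
(1,0): Delta=0.0000 Bond=0.0000
(1,1): Delta=0.4766 Bond=-56.4898
V0=21.1691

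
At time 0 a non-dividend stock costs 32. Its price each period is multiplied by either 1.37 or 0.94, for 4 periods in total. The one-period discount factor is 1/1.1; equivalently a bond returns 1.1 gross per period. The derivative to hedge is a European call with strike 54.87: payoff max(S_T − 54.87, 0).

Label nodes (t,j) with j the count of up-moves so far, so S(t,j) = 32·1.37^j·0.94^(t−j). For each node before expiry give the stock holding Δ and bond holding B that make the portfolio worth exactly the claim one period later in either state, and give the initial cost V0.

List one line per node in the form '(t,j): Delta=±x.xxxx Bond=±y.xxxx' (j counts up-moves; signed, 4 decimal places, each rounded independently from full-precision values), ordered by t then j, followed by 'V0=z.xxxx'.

(0,0): Delta=0.4196 Bond=-10.6832
(1,0): Delta=0.1988 Bond=-5.1110
(1,1): Delta=0.6752 Bond=-22.9574
(2,0): Delta=0.0000 Bond=0.0000
(2,1): Delta=0.4291 Bond=-15.1095
(2,2): Delta=0.9602 Bond=-42.3706
(3,0): Delta=0.0000 Bond=0.0000
(3,1): Delta=0.0000 Bond=0.0000
(3,2): Delta=0.9258 Bond=-44.6675
(3,3): Delta=1.0000 Bond=-49.8818
V0=2.7439

Under the risk-neutral measure, an up-move has probability p* = (R−d)/(u−d) = 0.3721 and values discount at R = 1.1.
Terminal values V(4,·): V(4,0)=0.0000, V(4,1)=0.0000, V(4,2)=0.0000, V(4,3)=22.4763, V(4,4)=57.8581
  t=3,j=0: stock 26.5787 → up 36.4128 (V=0.0000), down 24.9840 (V=0.0000). Price 0.0000; hedge Δ=0.0000, bond B=0.0000.
  t=3,j=1: stock 38.7370 → up 53.0697 (V=0.0000), down 36.4128 (V=0.0000). Price 0.0000; hedge Δ=0.0000, bond B=0.0000.
  t=3,j=2: stock 56.4572 → up 77.3463 (V=22.4763), down 53.0697 (V=0.0000). Price 7.6030; hedge Δ=0.9258, bond B=-44.6675.
  t=3,j=3: stock 82.2833 → up 112.7281 (V=57.8581), down 77.3463 (V=22.4763). Price 32.4015; hedge Δ=1.0000, bond B=-49.8818.
  t=2,j=0: stock 28.2752 → up 38.7370 (V=0.0000), down 26.5787 (V=0.0000). Price 0.0000; hedge Δ=0.0000, bond B=0.0000.
  t=2,j=1: stock 41.2096 → up 56.4572 (V=7.6030), down 38.7370 (V=0.0000). Price 2.5718; hedge Δ=0.4291, bond B=-15.1095.
  t=2,j=2: stock 60.0608 → up 82.2833 (V=32.4015), down 56.4572 (V=7.6030). Price 15.3003; hedge Δ=0.9602, bond B=-42.3706.
  t=1,j=0: stock 30.0800 → up 41.2096 (V=2.5718), down 28.2752 (V=0.0000). Price 0.8700; hedge Δ=0.1988, bond B=-5.1110.
  t=1,j=1: stock 43.8400 → up 60.0608 (V=15.3003), down 41.2096 (V=2.5718). Price 6.6436; hedge Δ=0.6752, bond B=-22.9574.
  t=0,j=0: stock 32.0000 → up 43.8400 (V=6.6436), down 30.0800 (V=0.8700). Price 2.7439; hedge Δ=0.4196, bond B=-10.6832.
Each (Δ,B) replicates both successor values, so the strategy is self-financing and V0 is arbitrage-free.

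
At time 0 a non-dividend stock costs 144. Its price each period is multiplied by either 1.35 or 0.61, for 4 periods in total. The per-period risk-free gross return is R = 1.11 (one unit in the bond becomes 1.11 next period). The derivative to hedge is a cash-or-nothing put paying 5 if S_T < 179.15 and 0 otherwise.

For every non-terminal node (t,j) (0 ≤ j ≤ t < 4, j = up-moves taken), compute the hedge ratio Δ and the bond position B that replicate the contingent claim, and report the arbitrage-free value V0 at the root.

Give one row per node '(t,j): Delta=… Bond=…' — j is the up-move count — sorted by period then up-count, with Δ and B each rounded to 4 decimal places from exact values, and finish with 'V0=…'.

(0,0): Delta=-0.0152 Bond=3.4837
(1,0): Delta=-0.0285 Bond=5.0318
(1,1): Delta=-0.0124 Bond=3.3077
(2,0): Delta=0.0000 Bond=4.0581
(2,1): Delta=-0.0347 Bond=6.3184
(2,2): Delta=-0.0075 Bond=2.4011
(3,0): Delta=0.0000 Bond=4.5045
(3,1): Delta=0.0000 Bond=4.5045
(3,2): Delta=-0.0422 Bond=8.2177
(3,3): Delta=0.0000 Bond=0.0000
V0=1.2891

Risk-neutral probability p* = (R−d)/(u−d) = (1.11−0.61)/(1.35−0.61) = 0.6757.
At expiry t=4: V(4,0)=5.0000, V(4,1)=5.0000, V(4,2)=5.0000, V(4,3)=0.0000, V(4,4)=0.0000
(3,0): S=32.6853. Δ = (V_up−V_dn)/(S_up−S_dn) = (5.0000−5.0000)/(44.1251−19.9380) = 0.0000. V = [p*·5.0000 + (1−p*)·5.0000]/1.11 = 4.5045. B = V − Δ·S = 4.5045.
(3,1): S=72.3362. Δ = (V_up−V_dn)/(S_up−S_dn) = (5.0000−5.0000)/(97.6539−44.1251) = 0.0000. V = [p*·5.0000 + (1−p*)·5.0000]/1.11 = 4.5045. B = V − Δ·S = 4.5045.
(3,2): S=160.0884. Δ = (V_up−V_dn)/(S_up−S_dn) = (0.0000−5.0000)/(216.1193−97.6539) = -0.0422. V = [p*·0.0000 + (1−p*)·5.0000]/1.11 = 1.4609. B = V − Δ·S = 8.2177.
(3,3): S=354.2940. Δ = (V_up−V_dn)/(S_up−S_dn) = (0.0000−0.0000)/(478.2969−216.1193) = 0.0000. V = [p*·0.0000 + (1−p*)·0.0000]/1.11 = 0.0000. B = V − Δ·S = 0.0000.
(2,0): S=53.5824. Δ = (V_up−V_dn)/(S_up−S_dn) = (4.5045−4.5045)/(72.3362−32.6853) = 0.0000. V = [p*·4.5045 + (1−p*)·4.5045]/1.11 = 4.0581. B = V − Δ·S = 4.0581.
(2,1): S=118.5840. Δ = (V_up−V_dn)/(S_up−S_dn) = (1.4609−4.5045)/(160.0884−72.3362) = -0.0347. V = [p*·1.4609 + (1−p*)·4.5045]/1.11 = 2.2054. B = V − Δ·S = 6.3184.
(2,2): S=262.4400. Δ = (V_up−V_dn)/(S_up−S_dn) = (0.0000−1.4609)/(354.2940−160.0884) = -0.0075. V = [p*·0.0000 + (1−p*)·1.4609]/1.11 = 0.4269. B = V − Δ·S = 2.4011.
(1,0): S=87.8400. Δ = (V_up−V_dn)/(S_up−S_dn) = (2.2054−4.0581)/(118.5840−53.5824) = -0.0285. V = [p*·2.2054 + (1−p*)·4.0581]/1.11 = 2.5282. B = V − Δ·S = 5.0318.
(1,1): S=194.4000. Δ = (V_up−V_dn)/(S_up−S_dn) = (0.4269−2.2054)/(262.4400−118.5840) = -0.0124. V = [p*·0.4269 + (1−p*)·2.2054]/1.11 = 0.9042. B = V − Δ·S = 3.3077.
(0,0): S=144.0000. Δ = (V_up−V_dn)/(S_up−S_dn) = (0.9042−2.5282)/(194.4000−87.8400) = -0.0152. V = [p*·0.9042 + (1−p*)·2.5282]/1.11 = 1.2891. B = V − Δ·S = 3.4837.
Self-financing check: at every node Δ·S+B equals the discounted successor values.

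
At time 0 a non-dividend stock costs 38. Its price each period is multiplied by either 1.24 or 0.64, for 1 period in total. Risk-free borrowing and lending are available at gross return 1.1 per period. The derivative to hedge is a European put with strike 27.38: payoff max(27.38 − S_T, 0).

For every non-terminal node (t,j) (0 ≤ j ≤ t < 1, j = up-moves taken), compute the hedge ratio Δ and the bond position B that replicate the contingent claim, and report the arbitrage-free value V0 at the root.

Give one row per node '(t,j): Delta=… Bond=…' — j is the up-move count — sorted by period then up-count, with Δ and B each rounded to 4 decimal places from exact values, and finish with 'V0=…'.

Under the risk-neutral measure, an up-move has probability p* = (R−d)/(u−d) = 0.7667 and values discount at R = 1.1.
At expiry t=1: V(1,0)=3.0600, V(1,1)=0.0000
Node (0,0) S=38.0000: V=(p*·0.0000+(1−p*)·3.0600)/1.1=0.6491; Δ=(0.0000−3.0600)/(47.1200−24.3200)=-0.1342; B=V−Δ·S=5.7491
Check: Δ(0,0)·S0 + B(0,0) = 0.6491 = V0.

(0,0): Delta=-0.1342 Bond=5.7491
V0=0.6491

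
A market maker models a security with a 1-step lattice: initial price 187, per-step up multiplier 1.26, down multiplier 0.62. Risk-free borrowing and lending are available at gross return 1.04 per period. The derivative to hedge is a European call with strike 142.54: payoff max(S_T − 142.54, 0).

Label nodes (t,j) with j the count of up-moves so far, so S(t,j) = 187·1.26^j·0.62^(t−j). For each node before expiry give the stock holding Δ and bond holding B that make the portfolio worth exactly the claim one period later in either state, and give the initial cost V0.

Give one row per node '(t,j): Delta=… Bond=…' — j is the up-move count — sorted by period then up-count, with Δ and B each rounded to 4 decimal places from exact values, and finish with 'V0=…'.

The replicating-portfolio and risk-neutral prices coincide; use p* = (1.04−0.62)/(1.26−0.62) = 0.6562 for the latter.
Terminal values V(1,·): V(1,0)=0.0000, V(1,1)=93.0800
  t=0,j=0: stock 187.0000 → up 235.6200 (V=93.0800), down 115.9400 (V=0.0000). Price 58.7344; hedge Δ=0.7777, bond B=-86.7031.
Check: Δ(0,0)·S0 + B(0,0) = 58.7344 = V0.

(0,0): Delta=0.7777 Bond=-86.7031
V0=58.7344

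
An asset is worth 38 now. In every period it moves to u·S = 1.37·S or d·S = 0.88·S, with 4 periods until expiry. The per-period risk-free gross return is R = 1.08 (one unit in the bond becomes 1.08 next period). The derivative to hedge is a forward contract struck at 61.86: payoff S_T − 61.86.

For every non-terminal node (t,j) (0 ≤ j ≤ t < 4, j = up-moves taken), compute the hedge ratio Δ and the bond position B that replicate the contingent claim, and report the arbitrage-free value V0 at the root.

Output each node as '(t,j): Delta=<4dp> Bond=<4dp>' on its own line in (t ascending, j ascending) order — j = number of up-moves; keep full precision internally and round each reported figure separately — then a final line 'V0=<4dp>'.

(0,0): Delta=1.0000 Bond=-45.4689
(1,0): Delta=1.0000 Bond=-49.1065
(1,1): Delta=1.0000 Bond=-49.1065
(2,0): Delta=1.0000 Bond=-53.0350
(2,1): Delta=1.0000 Bond=-53.0350
(2,2): Delta=1.0000 Bond=-53.0350
(3,0): Delta=1.0000 Bond=-57.2778
(3,1): Delta=1.0000 Bond=-57.2778
(3,2): Delta=1.0000 Bond=-57.2778
(3,3): Delta=1.0000 Bond=-57.2778
V0=-7.4689

Risk-neutral probability p* = (R−d)/(u−d) = (1.08−0.88)/(1.37−0.88) = 0.4082.
Terminal payoffs: V(4,0)=-39.0716, V(4,1)=-26.3826, V(4,2)=-6.6281, V(4,3)=24.1260, V(4,4)=72.0046
Node (3,0) S=25.8959: V=(p*·-26.3826+(1−p*)·-39.0716)/1.08=-31.3818; Δ=(-26.3826−-39.0716)/(35.4774−22.7884)=1.0000; B=V−Δ·S=-57.2778
Node (3,1) S=40.3153: V=(p*·-6.6281+(1−p*)·-26.3826)/1.08=-16.9625; Δ=(-6.6281−-26.3826)/(55.2319−35.4774)=1.0000; B=V−Δ·S=-57.2778
Node (3,2) S=62.7635: V=(p*·24.1260+(1−p*)·-6.6281)/1.08=5.4858; Δ=(24.1260−-6.6281)/(85.9860−55.2319)=1.0000; B=V−Δ·S=-57.2778
Node (3,3) S=97.7114: V=(p*·72.0046+(1−p*)·24.1260)/1.08=40.4336; Δ=(72.0046−24.1260)/(133.8646−85.9860)=1.0000; B=V−Δ·S=-57.2778
Node (2,0) S=29.4272: V=(p*·-16.9625+(1−p*)·-31.3818)/1.08=-23.6078; Δ=(-16.9625−-31.3818)/(40.3153−25.8959)=1.0000; B=V−Δ·S=-53.0350
Node (2,1) S=45.8128: V=(p*·5.4858+(1−p*)·-16.9625)/1.08=-7.2222; Δ=(5.4858−-16.9625)/(62.7635−40.3153)=1.0000; B=V−Δ·S=-53.0350
Node (2,2) S=71.3222: V=(p*·40.4336+(1−p*)·5.4858)/1.08=18.2872; Δ=(40.4336−5.4858)/(97.7114−62.7635)=1.0000; B=V−Δ·S=-53.0350
Node (1,0) S=33.4400: V=(p*·-7.2222+(1−p*)·-23.6078)/1.08=-15.6665; Δ=(-7.2222−-23.6078)/(45.8128−29.4272)=1.0000; B=V−Δ·S=-49.1065
Node (1,1) S=52.0600: V=(p*·18.2872+(1−p*)·-7.2222)/1.08=2.9535; Δ=(18.2872−-7.2222)/(71.3222−45.8128)=1.0000; B=V−Δ·S=-49.1065
Node (0,0) S=38.0000: V=(p*·2.9535+(1−p*)·-15.6665)/1.08=-7.4689; Δ=(2.9535−-15.6665)/(52.0600−33.4400)=1.0000; B=V−Δ·S=-45.4689
Each (Δ,B) replicates both successor values, so the strategy is self-financing and V0 is arbitrage-free.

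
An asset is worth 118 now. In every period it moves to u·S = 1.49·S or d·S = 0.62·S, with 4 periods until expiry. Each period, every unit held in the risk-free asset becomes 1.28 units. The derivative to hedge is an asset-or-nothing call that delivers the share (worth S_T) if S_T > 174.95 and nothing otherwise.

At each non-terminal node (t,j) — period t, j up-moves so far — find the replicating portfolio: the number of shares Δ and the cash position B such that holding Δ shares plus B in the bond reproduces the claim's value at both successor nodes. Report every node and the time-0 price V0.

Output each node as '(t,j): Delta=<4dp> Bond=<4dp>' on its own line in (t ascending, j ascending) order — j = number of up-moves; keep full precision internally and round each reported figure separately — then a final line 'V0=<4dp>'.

Risk-neutral probability p* = (R−d)/(u−d) = (1.28−0.62)/(1.49−0.62) = 0.7586.
At expiry t=4: V(4,0)=0.0000, V(4,1)=0.0000, V(4,2)=0.0000, V(4,3)=242.0095, V(4,4)=581.6036
Node (3,0) S=28.1227: V=(p*·0.0000+(1−p*)·0.0000)/1.28=0.0000; Δ=(0.0000−0.0000)/(41.9028−17.4361)=0.0000; B=V−Δ·S=0.0000
Node (3,1) S=67.5852: V=(p*·0.0000+(1−p*)·0.0000)/1.28=0.0000; Δ=(0.0000−0.0000)/(100.7020−41.9028)=0.0000; B=V−Δ·S=0.0000
Node (3,2) S=162.4225: V=(p*·242.0095+(1−p*)·0.0000)/1.28=143.4324; Δ=(242.0095−0.0000)/(242.0095−100.7020)=1.7126; B=V−Δ·S=-134.7395
Node (3,3) S=390.3380: V=(p*·581.6036+(1−p*)·242.0095)/1.28=390.3380; Δ=(581.6036−242.0095)/(581.6036−242.0095)=1.0000; B=V−Δ·S=0.0000
Node (2,0) S=45.3592: V=(p*·0.0000+(1−p*)·0.0000)/1.28=0.0000; Δ=(0.0000−0.0000)/(67.5852−28.1227)=0.0000; B=V−Δ·S=0.0000
Node (2,1) S=109.0084: V=(p*·143.4324+(1−p*)·0.0000)/1.28=85.0084; Δ=(143.4324−0.0000)/(162.4225−67.5852)=1.5124; B=V−Δ·S=-79.8564
Node (2,2) S=261.9718: V=(p*·390.3380+(1−p*)·143.4324)/1.28=258.3907; Δ=(390.3380−143.4324)/(390.3380−162.4225)=1.0833; B=V−Δ·S=-25.4089
Node (1,0) S=73.1600: V=(p*·85.0084+(1−p*)·0.0000)/1.28=50.3821; Δ=(85.0084−0.0000)/(109.0084−45.3592)=1.3356; B=V−Δ·S=-47.3287
Node (1,1) S=175.8200: V=(p*·258.3907+(1−p*)·85.0084)/1.28=169.1717; Δ=(258.3907−85.0084)/(261.9718−109.0084)=1.1335; B=V−Δ·S=-30.1183
Node (0,0) S=118.0000: V=(p*·169.1717+(1−p*)·50.3821)/1.28=109.7644; Δ=(169.1717−50.3821)/(175.8200−73.1600)=1.1571; B=V−Δ·S=-26.7754
Check: Δ(0,0)·S0 + B(0,0) = 109.7644 = V0.

(0,0): Delta=1.1571 Bond=-26.7754
(1,0): Delta=1.3356 Bond=-47.3287
(1,1): Delta=1.1335 Bond=-30.1183
(2,0): Delta=0.0000 Bond=0.0000
(2,1): Delta=1.5124 Bond=-79.8564
(2,2): Delta=1.0833 Bond=-25.4089
(3,0): Delta=0.0000 Bond=0.0000
(3,1): Delta=0.0000 Bond=0.0000
(3,2): Delta=1.7126 Bond=-134.7395
(3,3): Delta=1.0000 Bond=0.0000
V0=109.7644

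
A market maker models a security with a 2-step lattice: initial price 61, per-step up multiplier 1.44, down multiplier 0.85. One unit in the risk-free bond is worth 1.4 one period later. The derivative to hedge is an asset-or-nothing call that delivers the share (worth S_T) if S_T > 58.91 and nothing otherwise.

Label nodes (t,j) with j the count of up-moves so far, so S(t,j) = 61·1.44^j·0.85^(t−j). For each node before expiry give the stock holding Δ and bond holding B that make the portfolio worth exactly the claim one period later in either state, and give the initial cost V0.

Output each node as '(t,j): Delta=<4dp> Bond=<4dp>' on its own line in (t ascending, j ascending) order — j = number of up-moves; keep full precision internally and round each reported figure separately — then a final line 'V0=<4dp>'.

(0,0): Delta=1.0593 Bond=-3.7207
(1,0): Delta=2.4407 Bond=-76.8334
(1,1): Delta=1.0000 Bond=0.0000
V0=60.8966

Under the risk-neutral measure, an up-move has probability p* = (R−d)/(u−d) = 0.9322 and values discount at R = 1.4.
Terminal values V(2,·): V(2,0)=0.0000, V(2,1)=74.6640, V(2,2)=126.4896
Node (1,0) S=51.8500: V=(p*·74.6640+(1−p*)·0.0000)/1.4=49.7157; Δ=(74.6640−0.0000)/(74.6640−44.0725)=2.4407; B=V−Δ·S=-76.8334
Node (1,1) S=87.8400: V=(p*·126.4896+(1−p*)·74.6640)/1.4=87.8400; Δ=(126.4896−74.6640)/(126.4896−74.6640)=1.0000; B=V−Δ·S=0.0000
Node (0,0) S=61.0000: V=(p*·87.8400+(1−p*)·49.7157)/1.4=60.8966; Δ=(87.8400−49.7157)/(87.8400−51.8500)=1.0593; B=V−Δ·S=-3.7207
Check: Δ(0,0)·S0 + B(0,0) = 60.8966 = V0.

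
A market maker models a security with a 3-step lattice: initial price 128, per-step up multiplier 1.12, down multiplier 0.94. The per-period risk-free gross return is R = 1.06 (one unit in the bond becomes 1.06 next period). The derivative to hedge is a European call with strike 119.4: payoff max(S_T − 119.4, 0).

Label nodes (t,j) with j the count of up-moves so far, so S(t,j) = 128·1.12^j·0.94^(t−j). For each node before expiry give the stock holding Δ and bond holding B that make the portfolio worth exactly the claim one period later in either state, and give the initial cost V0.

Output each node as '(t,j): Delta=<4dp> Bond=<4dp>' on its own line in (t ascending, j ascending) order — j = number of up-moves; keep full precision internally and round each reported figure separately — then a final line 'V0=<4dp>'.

Under the risk-neutral measure, an up-move has probability p* = (R−d)/(u−d) = 0.6667 and values discount at R = 1.06.
Payoff layer (t=3): V(3,0)=0.0000, V(3,1)=7.2729, V(3,2)=31.5294, V(3,3)=60.4308
  t=2,j=0: stock 113.1008 → up 126.6729 (V=7.2729), down 106.3148 (V=0.0000). Price 4.5741; hedge Δ=0.3572, bond B=-35.8308.
  t=2,j=1: stock 134.7584 → up 150.9294 (V=31.5294), down 126.6729 (V=7.2729). Price 22.1169; hedge Δ=1.0000, bond B=-112.6415.
  t=2,j=2: stock 160.5632 → up 179.8308 (V=60.4308), down 150.9294 (V=31.5294). Price 47.9217; hedge Δ=1.0000, bond B=-112.6415.
  t=1,j=0: stock 120.3200 → up 134.7584 (V=22.1169), down 113.1008 (V=4.5741). Price 15.3484; hedge Δ=0.8100, bond B=-82.1113.
  t=1,j=1: stock 143.3600 → up 160.5632 (V=47.9217), down 134.7584 (V=22.1169). Price 37.0944; hedge Δ=1.0000, bond B=-106.2656.
  t=0,j=0: stock 128.0000 → up 143.3600 (V=37.0944), down 120.3200 (V=15.3484). Price 28.1564; hedge Δ=0.9438, bond B=-92.6548.
The time-0 hedge costs 28.1564, which is the no-arbitrage price.

(0,0): Delta=0.9438 Bond=-92.6548
(1,0): Delta=0.8100 Bond=-82.1113
(1,1): Delta=1.0000 Bond=-106.2656
(2,0): Delta=0.3572 Bond=-35.8308
(2,1): Delta=1.0000 Bond=-112.6415
(2,2): Delta=1.0000 Bond=-112.6415
V0=28.1564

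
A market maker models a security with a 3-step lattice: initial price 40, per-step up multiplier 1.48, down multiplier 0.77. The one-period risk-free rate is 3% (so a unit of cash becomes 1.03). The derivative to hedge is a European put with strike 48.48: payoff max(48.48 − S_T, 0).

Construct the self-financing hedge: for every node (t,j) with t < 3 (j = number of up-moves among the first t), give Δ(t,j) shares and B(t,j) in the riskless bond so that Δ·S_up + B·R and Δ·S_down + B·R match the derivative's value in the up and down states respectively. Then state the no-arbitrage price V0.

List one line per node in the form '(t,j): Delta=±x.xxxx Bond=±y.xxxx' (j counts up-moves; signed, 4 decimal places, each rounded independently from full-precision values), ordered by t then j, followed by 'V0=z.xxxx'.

Since d<R<u, set p* = (R−d)/(u−d) = 0.3662; price each node as the discounted p*-expectation of its children.
Terminal values V(3,·): V(3,0)=30.2187, V(3,1)=13.3803, V(3,2)=0.0000, V(3,3)=0.0000
  t=2,j=0: stock 23.7160 → up 35.0997 (V=13.3803), down 18.2613 (V=30.2187). Price 23.3520; hedge Δ=-1.0000, bond B=47.0680.
  t=2,j=1: stock 45.5840 → up 67.4643 (V=0.0000), down 35.0997 (V=13.3803). Price 8.2335; hedge Δ=-0.4134, bond B=27.0790.
  t=2,j=2: stock 87.6160 → up 129.6717 (V=0.0000), down 67.4643 (V=0.0000). Price 0.0000; hedge Δ=0.0000, bond B=0.0000.
  t=1,j=0: stock 30.8000 → up 45.5840 (V=8.2335), down 23.7160 (V=23.3520). Price 17.2967; hedge Δ=-0.6914, bond B=38.5903.
  t=1,j=1: stock 59.2000 → up 87.6160 (V=0.0000), down 45.5840 (V=8.2335). Price 5.0664; hedge Δ=-0.1959, bond B=16.6629.
  t=0,j=0: stock 40.0000 → up 59.2000 (V=5.0664), down 30.8000 (V=17.2967). Price 12.4447; hedge Δ=-0.4306, bond B=29.6705.
The time-0 hedge costs 12.4447, which is the no-arbitrage price.

(0,0): Delta=-0.4306 Bond=29.6705
(1,0): Delta=-0.6914 Bond=38.5903
(1,1): Delta=-0.1959 Bond=16.6629
(2,0): Delta=-1.0000 Bond=47.0680
(2,1): Delta=-0.4134 Bond=27.0790
(2,2): Delta=0.0000 Bond=0.0000
V0=12.4447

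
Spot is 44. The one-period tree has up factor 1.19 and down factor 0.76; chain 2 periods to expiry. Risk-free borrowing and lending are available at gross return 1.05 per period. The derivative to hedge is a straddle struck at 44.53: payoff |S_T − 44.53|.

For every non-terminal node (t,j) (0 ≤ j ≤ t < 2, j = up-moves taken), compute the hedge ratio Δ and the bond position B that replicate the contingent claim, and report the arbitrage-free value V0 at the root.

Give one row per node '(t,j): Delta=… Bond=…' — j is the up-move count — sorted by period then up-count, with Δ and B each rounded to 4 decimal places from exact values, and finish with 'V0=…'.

Since d<R<u, set p* = (R−d)/(u−d) = 0.6744; price each node as the discounted p*-expectation of its children.
At expiry t=2: V(2,0)=19.1156, V(2,1)=4.7364, V(2,2)=17.7784
  t=1,j=0: stock 33.4400 → up 39.7936 (V=4.7364), down 25.4144 (V=19.1156). Price 8.9695; hedge Δ=-1.0000, bond B=42.4095.
  t=1,j=1: stock 52.3600 → up 62.3084 (V=17.7784), down 39.7936 (V=4.7364). Price 12.8878; hedge Δ=0.5793, bond B=-17.4425.
  t=0,j=0: stock 44.0000 → up 52.3600 (V=12.8878), down 33.4400 (V=8.9695). Price 11.0591; hedge Δ=0.2071, bond B=1.9469.
The time-0 hedge costs 11.0591, which is the no-arbitrage price.

(0,0): Delta=0.2071 Bond=1.9469
(1,0): Delta=-1.0000 Bond=42.4095
(1,1): Delta=0.5793 Bond=-17.4425
V0=11.0591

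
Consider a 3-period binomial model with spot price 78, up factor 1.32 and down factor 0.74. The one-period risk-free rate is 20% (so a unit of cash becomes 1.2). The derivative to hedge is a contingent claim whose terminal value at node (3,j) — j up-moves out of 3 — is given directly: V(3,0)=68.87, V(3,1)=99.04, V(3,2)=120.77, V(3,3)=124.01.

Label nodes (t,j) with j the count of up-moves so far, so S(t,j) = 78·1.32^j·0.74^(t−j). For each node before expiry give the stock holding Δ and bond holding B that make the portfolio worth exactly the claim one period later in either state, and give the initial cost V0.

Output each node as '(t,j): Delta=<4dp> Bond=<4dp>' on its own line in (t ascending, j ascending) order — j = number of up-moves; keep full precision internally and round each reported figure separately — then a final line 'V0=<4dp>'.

(0,0): Delta=0.1606 Bond=56.7537
(1,0): Delta=0.5844 Bond=43.6427
(1,1): Delta=0.0986 Bond=74.4858
(2,0): Delta=1.2178 Bond=25.3144
(2,1): Delta=0.4917 Bond=59.4296
(2,2): Delta=0.0411 Bond=97.1968
V0=69.2787

Under the risk-neutral measure, an up-move has probability p* = (R−d)/(u−d) = 0.7931 and values discount at R = 1.2.
Terminal payoffs: V(3,0)=68.8700, V(3,1)=99.0400, V(3,2)=120.7700, V(3,3)=124.0100
(2,0): S=42.7128. Δ = (V_up−V_dn)/(S_up−S_dn) = (99.0400−68.8700)/(56.3809−31.6075) = 1.2178. V = [p*·99.0400 + (1−p*)·68.8700]/1.2 = 77.3316. B = V − Δ·S = 25.3144.
(2,1): S=76.1904. Δ = (V_up−V_dn)/(S_up−S_dn) = (120.7700−99.0400)/(100.5713−56.3809) = 0.4917. V = [p*·120.7700 + (1−p*)·99.0400]/1.2 = 96.8951. B = V − Δ·S = 59.4296.
(2,2): S=135.9072. Δ = (V_up−V_dn)/(S_up−S_dn) = (124.0100−120.7700)/(179.3975−100.5713) = 0.0411. V = [p*·124.0100 + (1−p*)·120.7700]/1.2 = 102.7830. B = V − Δ·S = 97.1968.
(1,0): S=57.7200. Δ = (V_up−V_dn)/(S_up−S_dn) = (96.8951−77.3316)/(76.1904−42.7128) = 0.5844. V = [p*·96.8951 + (1−p*)·77.3316]/1.2 = 77.3729. B = V − Δ·S = 43.6427.
(1,1): S=102.9600. Δ = (V_up−V_dn)/(S_up−S_dn) = (102.7830−96.8951)/(135.9072−76.1904) = 0.0986. V = [p*·102.7830 + (1−p*)·96.8951]/1.2 = 84.6374. B = V − Δ·S = 74.4858.
(0,0): S=78.0000. Δ = (V_up−V_dn)/(S_up−S_dn) = (84.6374−77.3729)/(102.9600−57.7200) = 0.1606. V = [p*·84.6374 + (1−p*)·77.3729]/1.2 = 69.2787. B = V − Δ·S = 56.7537.
Check: Δ(0,0)·S0 + B(0,0) = 69.2787 = V0.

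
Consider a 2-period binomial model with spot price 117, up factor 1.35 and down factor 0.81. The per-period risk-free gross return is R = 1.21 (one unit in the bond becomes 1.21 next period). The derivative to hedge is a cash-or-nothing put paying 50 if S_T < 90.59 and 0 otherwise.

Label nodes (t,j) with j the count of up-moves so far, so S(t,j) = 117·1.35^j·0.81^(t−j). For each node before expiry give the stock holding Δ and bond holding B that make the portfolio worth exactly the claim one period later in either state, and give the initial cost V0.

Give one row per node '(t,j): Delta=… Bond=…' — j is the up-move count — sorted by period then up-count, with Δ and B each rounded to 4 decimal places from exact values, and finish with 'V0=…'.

Since d<R<u, set p* = (R−d)/(u−d) = 0.7407; price each node as the discounted p*-expectation of its children.
Terminal values V(2,·): V(2,0)=50.0000, V(2,1)=0.0000, V(2,2)=0.0000
Node (1,0) S=94.7700: V=(p*·0.0000+(1−p*)·50.0000)/1.21=10.7132; Δ=(0.0000−50.0000)/(127.9395−76.7637)=-0.9770; B=V−Δ·S=103.3058
Node (1,1) S=157.9500: V=(p*·0.0000+(1−p*)·0.0000)/1.21=0.0000; Δ=(0.0000−0.0000)/(213.2325−127.9395)=0.0000; B=V−Δ·S=0.0000
Node (0,0) S=117.0000: V=(p*·0.0000+(1−p*)·10.7132)/1.21=2.2954; Δ=(0.0000−10.7132)/(157.9500−94.7700)=-0.1696; B=V−Δ·S=22.1347
Root portfolio cost Δ·117+B reproduces V0=2.2954.

(0,0): Delta=-0.1696 Bond=22.1347
(1,0): Delta=-0.9770 Bond=103.3058
(1,1): Delta=0.0000 Bond=0.0000
V0=2.2954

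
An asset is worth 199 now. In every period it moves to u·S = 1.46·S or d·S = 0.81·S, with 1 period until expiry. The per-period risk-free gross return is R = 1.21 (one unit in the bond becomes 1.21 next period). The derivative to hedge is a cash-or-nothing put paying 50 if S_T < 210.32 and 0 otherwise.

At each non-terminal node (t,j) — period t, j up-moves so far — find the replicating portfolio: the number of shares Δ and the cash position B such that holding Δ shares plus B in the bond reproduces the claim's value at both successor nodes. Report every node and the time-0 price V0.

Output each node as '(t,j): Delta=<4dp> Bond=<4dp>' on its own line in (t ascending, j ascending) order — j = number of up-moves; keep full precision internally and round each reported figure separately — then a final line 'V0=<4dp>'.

Risk-neutral probability p* = (R−d)/(u−d) = (1.21−0.81)/(1.46−0.81) = 0.6154.
Terminal payoffs: V(1,0)=50.0000, V(1,1)=0.0000
Node (0,0) S=199.0000: V=(p*·0.0000+(1−p*)·50.0000)/1.21=15.8932; Δ=(0.0000−50.0000)/(290.5400−161.1900)=-0.3865; B=V−Δ·S=92.8163
Check: Δ(0,0)·S0 + B(0,0) = 15.8932 = V0.

(0,0): Delta=-0.3865 Bond=92.8163
V0=15.8932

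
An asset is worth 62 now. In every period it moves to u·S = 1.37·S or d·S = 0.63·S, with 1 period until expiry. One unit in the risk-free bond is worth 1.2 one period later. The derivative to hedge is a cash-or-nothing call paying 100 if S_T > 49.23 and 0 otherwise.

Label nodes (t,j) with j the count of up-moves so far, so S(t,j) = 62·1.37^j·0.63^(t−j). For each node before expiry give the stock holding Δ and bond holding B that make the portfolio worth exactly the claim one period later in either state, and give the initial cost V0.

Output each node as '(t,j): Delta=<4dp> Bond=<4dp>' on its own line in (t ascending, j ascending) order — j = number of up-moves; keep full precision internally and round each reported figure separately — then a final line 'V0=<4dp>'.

(0,0): Delta=2.1796 Bond=-70.9459
V0=64.1892

The replicating-portfolio and risk-neutral prices coincide; use p* = (1.2−0.63)/(1.37−0.63) = 0.7703 for the latter.
Payoff layer (t=1): V(1,0)=0.0000, V(1,1)=100.0000
(0,0): S=62.0000. Δ = (V_up−V_dn)/(S_up−S_dn) = (100.0000−0.0000)/(84.9400−39.0600) = 2.1796. V = [p*·100.0000 + (1−p*)·0.0000]/1.2 = 64.1892. B = V − Δ·S = -70.9459.
The time-0 hedge costs 64.1892, which is the no-arbitrage price.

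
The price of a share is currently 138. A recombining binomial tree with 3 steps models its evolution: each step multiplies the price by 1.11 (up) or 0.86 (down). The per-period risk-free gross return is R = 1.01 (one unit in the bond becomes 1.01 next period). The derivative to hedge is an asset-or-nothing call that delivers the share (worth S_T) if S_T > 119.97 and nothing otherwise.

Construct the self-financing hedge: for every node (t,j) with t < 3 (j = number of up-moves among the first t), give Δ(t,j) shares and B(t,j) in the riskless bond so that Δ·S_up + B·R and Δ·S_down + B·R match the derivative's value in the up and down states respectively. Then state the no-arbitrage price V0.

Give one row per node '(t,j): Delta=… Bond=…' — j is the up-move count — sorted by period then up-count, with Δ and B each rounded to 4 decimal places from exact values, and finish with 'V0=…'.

(0,0): Delta=2.4292 Bond=-234.3468
(1,0): Delta=2.9278 Bond=-295.8629
(1,1): Delta=2.1716 Bond=-197.2419
(2,0): Delta=0.0000 Bond=0.0000
(2,1): Delta=4.4400 Bond=-498.0358
(2,2): Delta=1.0000 Bond=0.0000
V0=100.8791

The replicating-portfolio and risk-neutral prices coincide; use p* = (1.01−0.86)/(1.11−0.86) = 0.6000 for the latter.
Terminal values V(3,·): V(3,0)=0.0000, V(3,1)=0.0000, V(3,2)=146.2256, V(3,3)=188.7331
  t=2,j=0: stock 102.0648 → up 113.2919 (V=0.0000), down 87.7757 (V=0.0000). Price 0.0000; hedge Δ=0.0000, bond B=0.0000.
  t=2,j=1: stock 131.7348 → up 146.2256 (V=146.2256), down 113.2919 (V=0.0000). Price 86.8667; hedge Δ=4.4400, bond B=-498.0358.
  t=2,j=2: stock 170.0298 → up 188.7331 (V=188.7331), down 146.2256 (V=146.2256). Price 170.0298; hedge Δ=1.0000, bond B=0.0000.
  t=1,j=0: stock 118.6800 → up 131.7348 (V=86.8667), down 102.0648 (V=0.0000). Price 51.6040; hedge Δ=2.9278, bond B=-295.8629.
  t=1,j=1: stock 153.1800 → up 170.0298 (V=170.0298), down 131.7348 (V=86.8667). Price 135.4105; hedge Δ=2.1716, bond B=-197.2419.
  t=0,j=0: stock 138.0000 → up 153.1800 (V=135.4105), down 118.6800 (V=51.6040). Price 100.8791; hedge Δ=2.4292, bond B=-234.3468.
Each (Δ,B) replicates both successor values, so the strategy is self-financing and V0 is arbitrage-free.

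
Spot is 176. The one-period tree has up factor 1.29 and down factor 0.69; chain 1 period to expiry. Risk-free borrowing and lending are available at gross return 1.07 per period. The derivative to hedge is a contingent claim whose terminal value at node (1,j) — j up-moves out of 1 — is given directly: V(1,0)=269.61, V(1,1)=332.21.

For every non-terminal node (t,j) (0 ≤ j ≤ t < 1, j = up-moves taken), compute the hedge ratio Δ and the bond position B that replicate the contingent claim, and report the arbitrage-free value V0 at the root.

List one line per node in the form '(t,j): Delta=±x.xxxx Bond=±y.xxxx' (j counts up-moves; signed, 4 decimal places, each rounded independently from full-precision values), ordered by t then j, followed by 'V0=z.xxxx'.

(0,0): Delta=0.5928 Bond=184.6916
V0=289.0249

The replicating-portfolio and risk-neutral prices coincide; use p* = (1.07−0.69)/(1.29−0.69) = 0.6333 for the latter.
Terminal values V(1,·): V(1,0)=269.6100, V(1,1)=332.2100
(0,0): S=176.0000. Δ = (V_up−V_dn)/(S_up−S_dn) = (332.2100−269.6100)/(227.0400−121.4400) = 0.5928. V = [p*·332.2100 + (1−p*)·269.6100]/1.07 = 289.0249. B = V − Δ·S = 184.6916.
Root portfolio cost Δ·176+B reproduces V0=289.0249.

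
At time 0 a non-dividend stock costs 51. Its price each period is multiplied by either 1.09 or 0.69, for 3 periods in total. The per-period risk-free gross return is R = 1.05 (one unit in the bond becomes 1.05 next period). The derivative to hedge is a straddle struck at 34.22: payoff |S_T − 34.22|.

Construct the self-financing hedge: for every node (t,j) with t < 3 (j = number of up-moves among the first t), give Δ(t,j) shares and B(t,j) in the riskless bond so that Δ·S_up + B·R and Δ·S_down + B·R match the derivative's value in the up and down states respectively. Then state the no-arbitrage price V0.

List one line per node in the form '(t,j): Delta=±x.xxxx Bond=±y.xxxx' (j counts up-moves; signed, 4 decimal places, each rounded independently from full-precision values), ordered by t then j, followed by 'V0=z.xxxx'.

(0,0): Delta=0.8673 Bond=-22.3987
(1,0): Delta=-0.0757 Bond=9.6648
(1,1): Delta=0.9336 Bond=-27.2057
(2,0): Delta=-1.0000 Bond=32.5905
(2,1): Delta=-0.0107 Bond=7.6544
(2,2): Delta=1.0000 Bond=-32.5905
V0=21.8313

Since d<R<u, set p* = (R−d)/(u−d) = 0.9000; price each node as the discounted p*-expectation of its children.
Payoff layer (t=3): V(3,0)=17.4660, V(3,1)=7.7536, V(3,2)=7.5892, V(3,3)=31.8265
(2,0): S=24.2811. Δ = (V_up−V_dn)/(S_up−S_dn) = (7.7536−17.4660)/(26.4664−16.7540) = -1.0000. V = [p*·7.7536 + (1−p*)·17.4660]/1.05 = 8.3094. B = V − Δ·S = 32.5905.
(2,1): S=38.3571. Δ = (V_up−V_dn)/(S_up−S_dn) = (7.5892−7.7536)/(41.8092−26.4664) = -0.0107. V = [p*·7.5892 + (1−p*)·7.7536]/1.05 = 7.2435. B = V − Δ·S = 7.6544.
(2,2): S=60.5931. Δ = (V_up−V_dn)/(S_up−S_dn) = (31.8265−7.5892)/(66.0465−41.8092) = 1.0000. V = [p*·31.8265 + (1−p*)·7.5892]/1.05 = 28.0026. B = V − Δ·S = -32.5905.
(1,0): S=35.1900. Δ = (V_up−V_dn)/(S_up−S_dn) = (7.2435−8.3094)/(38.3571−24.2811) = -0.0757. V = [p*·7.2435 + (1−p*)·8.3094]/1.05 = 7.0001. B = V − Δ·S = 9.6648.
(1,1): S=55.5900. Δ = (V_up−V_dn)/(S_up−S_dn) = (28.0026−7.2435)/(60.5931−38.3571) = 0.9336. V = [p*·28.0026 + (1−p*)·7.2435]/1.05 = 24.6921. B = V − Δ·S = -27.2057.
(0,0): S=51.0000. Δ = (V_up−V_dn)/(S_up−S_dn) = (24.6921−7.0001)/(55.5900−35.1900) = 0.8673. V = [p*·24.6921 + (1−p*)·7.0001]/1.05 = 21.8313. B = V − Δ·S = -22.3987.
Root portfolio cost Δ·51+B reproduces V0=21.8313.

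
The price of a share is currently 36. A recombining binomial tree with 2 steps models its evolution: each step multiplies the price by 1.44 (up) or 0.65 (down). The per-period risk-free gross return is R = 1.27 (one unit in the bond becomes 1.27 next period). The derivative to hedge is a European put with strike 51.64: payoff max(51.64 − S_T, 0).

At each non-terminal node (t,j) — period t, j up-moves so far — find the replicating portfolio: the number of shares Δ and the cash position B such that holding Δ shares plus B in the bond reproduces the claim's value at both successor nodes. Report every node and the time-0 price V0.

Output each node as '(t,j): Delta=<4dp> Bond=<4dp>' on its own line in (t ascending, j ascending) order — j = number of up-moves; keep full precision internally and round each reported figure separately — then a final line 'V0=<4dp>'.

Under the risk-neutral measure, an up-move has probability p* = (R−d)/(u−d) = 0.7848 and values discount at R = 1.27.
At expiry t=2: V(2,0)=36.4300, V(2,1)=17.9440, V(2,2)=0.0000
Node (1,0) S=23.4000: V=(p*·17.9440+(1−p*)·36.4300)/1.27=17.2614; Δ=(17.9440−36.4300)/(33.6960−15.2100)=-1.0000; B=V−Δ·S=40.6614
Node (1,1) S=51.8400: V=(p*·0.0000+(1−p*)·17.9440)/1.27=3.0404; Δ=(0.0000−17.9440)/(74.6496−33.6960)=-0.4382; B=V−Δ·S=25.7544
Node (0,0) S=36.0000: V=(p*·3.0404+(1−p*)·17.2614)/1.27=4.8037; Δ=(3.0404−17.2614)/(51.8400−23.4000)=-0.5000; B=V−Δ·S=22.8049
Check: Δ(0,0)·S0 + B(0,0) = 4.8037 = V0.

(0,0): Delta=-0.5000 Bond=22.8049
(1,0): Delta=-1.0000 Bond=40.6614
(1,1): Delta=-0.4382 Bond=25.7544
V0=4.8037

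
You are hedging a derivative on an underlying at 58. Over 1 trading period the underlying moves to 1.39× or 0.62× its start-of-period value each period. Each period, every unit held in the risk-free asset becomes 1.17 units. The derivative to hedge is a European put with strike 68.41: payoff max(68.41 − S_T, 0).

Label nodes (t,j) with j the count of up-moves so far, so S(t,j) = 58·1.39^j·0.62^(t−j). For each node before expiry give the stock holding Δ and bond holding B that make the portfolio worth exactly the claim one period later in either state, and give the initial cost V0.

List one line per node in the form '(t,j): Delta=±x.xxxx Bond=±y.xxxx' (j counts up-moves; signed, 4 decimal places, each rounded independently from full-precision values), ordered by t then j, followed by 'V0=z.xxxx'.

(0,0): Delta=-0.7266 Bond=50.0672
V0=7.9243

Since d<R<u, set p* = (R−d)/(u−d) = 0.7143; price each node as the discounted p*-expectation of its children.
Terminal payoffs: V(1,0)=32.4500, V(1,1)=0.0000
Node (0,0) S=58.0000: V=(p*·0.0000+(1−p*)·32.4500)/1.17=7.9243; Δ=(0.0000−32.4500)/(80.6200−35.9600)=-0.7266; B=V−Δ·S=50.0672
Self-financing check: at every node Δ·S+B equals the discounted successor values.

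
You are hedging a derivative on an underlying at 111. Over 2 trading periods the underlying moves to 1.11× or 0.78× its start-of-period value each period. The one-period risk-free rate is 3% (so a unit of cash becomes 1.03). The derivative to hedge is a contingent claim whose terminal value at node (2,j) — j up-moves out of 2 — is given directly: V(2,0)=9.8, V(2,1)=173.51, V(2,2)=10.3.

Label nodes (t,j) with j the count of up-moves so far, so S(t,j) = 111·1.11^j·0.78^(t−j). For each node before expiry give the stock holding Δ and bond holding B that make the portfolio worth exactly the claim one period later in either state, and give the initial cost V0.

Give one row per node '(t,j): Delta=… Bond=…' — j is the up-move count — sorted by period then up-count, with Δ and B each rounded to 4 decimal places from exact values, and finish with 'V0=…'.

The replicating-portfolio and risk-neutral prices coincide; use p* = (1.03−0.78)/(1.11−0.78) = 0.7576 for the latter.
Terminal values V(2,·): V(2,0)=9.8000, V(2,1)=173.5100, V(2,2)=10.3000
  t=1,j=0: stock 86.5800 → up 96.1038 (V=173.5100), down 67.5324 (V=9.8000). Price 129.9250; hedge Δ=5.7299, bond B=-366.1659.
  t=1,j=1: stock 123.2100 → up 136.7631 (V=10.3000), down 96.1038 (V=173.5100). Price 48.4137; hedge Δ=-4.0141, bond B=542.9894.
  t=0,j=0: stock 111.0000 → up 123.2100 (V=48.4137), down 86.5800 (V=129.9250). Price 66.1883; hedge Δ=-2.2253, bond B=313.1923.
The time-0 hedge costs 66.1883, which is the no-arbitrage price.

(0,0): Delta=-2.2253 Bond=313.1923
(1,0): Delta=5.7299 Bond=-366.1659
(1,1): Delta=-4.0141 Bond=542.9894
V0=66.1883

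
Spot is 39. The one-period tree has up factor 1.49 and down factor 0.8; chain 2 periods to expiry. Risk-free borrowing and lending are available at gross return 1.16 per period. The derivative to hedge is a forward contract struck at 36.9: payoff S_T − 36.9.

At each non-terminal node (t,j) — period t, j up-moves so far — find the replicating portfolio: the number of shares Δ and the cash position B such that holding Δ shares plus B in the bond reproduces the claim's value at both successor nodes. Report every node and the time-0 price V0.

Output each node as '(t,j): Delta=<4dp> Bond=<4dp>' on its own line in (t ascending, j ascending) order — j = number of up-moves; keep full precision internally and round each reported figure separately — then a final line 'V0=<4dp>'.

(0,0): Delta=1.0000 Bond=-27.4227
(1,0): Delta=1.0000 Bond=-31.8103
(1,1): Delta=1.0000 Bond=-31.8103
V0=11.5773

Since d<R<u, set p* = (R−d)/(u−d) = 0.5217; price each node as the discounted p*-expectation of its children.
At expiry t=2: V(2,0)=-11.9400, V(2,1)=9.5880, V(2,2)=49.6839
(1,0): S=31.2000. Δ = (V_up−V_dn)/(S_up−S_dn) = (9.5880−-11.9400)/(46.4880−24.9600) = 1.0000. V = [p*·9.5880 + (1−p*)·-11.9400]/1.16 = -0.6103. B = V − Δ·S = -31.8103.
(1,1): S=58.1100. Δ = (V_up−V_dn)/(S_up−S_dn) = (49.6839−9.5880)/(86.5839−46.4880) = 1.0000. V = [p*·49.6839 + (1−p*)·9.5880]/1.16 = 26.2997. B = V − Δ·S = -31.8103.
(0,0): S=39.0000. Δ = (V_up−V_dn)/(S_up−S_dn) = (26.2997−-0.6103)/(58.1100−31.2000) = 1.0000. V = [p*·26.2997 + (1−p*)·-0.6103]/1.16 = 11.5773. B = V − Δ·S = -27.4227.
Check: Δ(0,0)·S0 + B(0,0) = 11.5773 = V0.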